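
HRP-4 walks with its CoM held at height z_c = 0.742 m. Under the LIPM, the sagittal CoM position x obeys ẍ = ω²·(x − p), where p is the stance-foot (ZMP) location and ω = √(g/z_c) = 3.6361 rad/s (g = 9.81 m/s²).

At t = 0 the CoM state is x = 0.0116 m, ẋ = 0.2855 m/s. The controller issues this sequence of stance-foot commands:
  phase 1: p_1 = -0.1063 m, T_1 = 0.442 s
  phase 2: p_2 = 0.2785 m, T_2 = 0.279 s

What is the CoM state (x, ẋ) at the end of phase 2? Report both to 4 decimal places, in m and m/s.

phase 1: p=-0.1063, T=0.442, ωT=1.607156, cosh=2.594531, sinh=2.394074; start (x,ẋ)=(0.011600, 0.285500) → end (x,ẋ)=(0.387574, 1.767069)
phase 2: p=0.2785, T=0.279, ωT=1.014472, cosh=1.560250, sinh=1.197656; start (x,ẋ)=(0.387574, 1.767069) → end (x,ẋ)=(1.030718, 3.232063)

x = 1.0307, ẋ = 3.2321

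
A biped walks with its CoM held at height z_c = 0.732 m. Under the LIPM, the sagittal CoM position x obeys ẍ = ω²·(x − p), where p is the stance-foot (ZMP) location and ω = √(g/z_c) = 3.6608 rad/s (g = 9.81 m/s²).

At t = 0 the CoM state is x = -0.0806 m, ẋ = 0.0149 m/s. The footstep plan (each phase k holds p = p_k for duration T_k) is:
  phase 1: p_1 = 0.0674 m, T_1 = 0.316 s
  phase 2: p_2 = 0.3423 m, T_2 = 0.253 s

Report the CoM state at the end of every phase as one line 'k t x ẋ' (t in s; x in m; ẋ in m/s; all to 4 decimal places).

1 0.3160 -0.1853 -0.7502
2 0.5690 -0.6464 -3.1516

phase 1: p=0.0674, T=0.316, ωT=1.156813, cosh=1.747135, sinh=1.432648; start (x,ẋ)=(-0.080600, 0.014900) → end (x,ẋ)=(-0.185345, -0.750174)
phase 2: p=0.3423, T=0.253, ωT=0.926182, cosh=1.460457, sinh=1.064395; start (x,ẋ)=(-0.185345, -0.750174) → end (x,ẋ)=(-0.646419, -3.151584)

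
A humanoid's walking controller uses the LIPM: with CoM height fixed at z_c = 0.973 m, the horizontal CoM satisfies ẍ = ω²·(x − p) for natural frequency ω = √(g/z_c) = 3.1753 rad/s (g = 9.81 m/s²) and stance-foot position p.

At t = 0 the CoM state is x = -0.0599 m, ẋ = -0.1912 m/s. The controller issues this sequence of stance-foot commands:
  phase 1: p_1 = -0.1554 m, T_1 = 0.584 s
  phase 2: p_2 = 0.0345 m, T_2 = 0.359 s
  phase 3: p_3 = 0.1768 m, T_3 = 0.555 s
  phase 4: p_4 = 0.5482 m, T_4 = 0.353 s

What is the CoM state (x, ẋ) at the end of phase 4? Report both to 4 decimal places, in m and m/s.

phase 1: p=-0.1554, T=0.584, ωT=1.854375, cosh=3.272128, sinh=3.115578; start (x,ẋ)=(-0.059900, -0.191200) → end (x,ẋ)=(-0.030516, 0.319140)
phase 2: p=0.0345, T=0.359, ωT=1.139933, cosh=1.723199, sinh=1.403359; start (x,ẋ)=(-0.030516, 0.319140) → end (x,ẋ)=(0.063513, 0.260228)
phase 3: p=0.1768, T=0.555, ωT=1.762292, cosh=2.998711, sinh=2.827060; start (x,ẋ)=(0.063513, 0.260228) → end (x,ẋ)=(0.068772, -0.236605)
phase 4: p=0.5482, T=0.353, ωT=1.120881, cosh=1.696774, sinh=1.370781; start (x,ẋ)=(0.068772, -0.236605) → end (x,ẋ)=(-0.367423, -2.488241)

x = -0.3674, ẋ = -2.4882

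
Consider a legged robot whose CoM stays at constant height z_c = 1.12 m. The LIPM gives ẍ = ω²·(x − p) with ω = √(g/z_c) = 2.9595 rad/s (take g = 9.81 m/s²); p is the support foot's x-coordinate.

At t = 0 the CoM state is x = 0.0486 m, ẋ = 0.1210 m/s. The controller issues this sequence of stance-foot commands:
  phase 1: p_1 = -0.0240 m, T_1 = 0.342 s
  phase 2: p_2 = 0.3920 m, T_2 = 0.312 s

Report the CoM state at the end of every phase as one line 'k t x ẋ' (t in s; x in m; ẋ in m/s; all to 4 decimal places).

phase 1: p=-0.0240, T=0.342, ωT=1.012149, cosh=1.557472, sinh=1.194035; start (x,ẋ)=(0.048600, 0.121000) → end (x,ẋ)=(0.137891, 0.445004)
phase 2: p=0.3920, T=0.312, ωT=0.923364, cosh=1.457463, sinh=1.060283; start (x,ẋ)=(0.137891, 0.445004) → end (x,ẋ)=(0.181074, -0.148793)

1 0.3420 0.1379 0.4450
2 0.6540 0.1811 -0.1488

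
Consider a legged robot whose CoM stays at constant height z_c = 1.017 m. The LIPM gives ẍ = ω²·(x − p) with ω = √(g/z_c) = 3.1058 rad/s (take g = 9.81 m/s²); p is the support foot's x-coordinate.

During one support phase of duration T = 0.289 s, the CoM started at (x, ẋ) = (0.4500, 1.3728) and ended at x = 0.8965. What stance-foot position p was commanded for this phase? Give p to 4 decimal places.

p = 0.4632

ωT = 3.1058·0.289 = 0.897576; cosh(ωT) = 1.430603, sinh(ωT) = 1.023046
x(T) = p + (x₀−p)·cosh(ωT) + (ẋ₀/ω)·sinh(ωT) ⇒ p·(1 − cosh) = x(T) − x₀·cosh − (ẋ₀/ω)·sinh
numerator   = 0.8965 − (0.4500)·1.430603 − (1.3728/3.1058)·1.023046 = -0.199470
denominator = 1 − 1.430603 = -0.430603
p = -0.199470 / -0.430603 = 0.4632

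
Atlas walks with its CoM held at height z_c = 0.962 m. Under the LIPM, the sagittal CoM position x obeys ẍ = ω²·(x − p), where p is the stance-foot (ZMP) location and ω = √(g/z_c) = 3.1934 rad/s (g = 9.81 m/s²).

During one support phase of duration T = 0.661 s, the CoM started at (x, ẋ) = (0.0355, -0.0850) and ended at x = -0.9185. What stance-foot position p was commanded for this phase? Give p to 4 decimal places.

ωT = 3.1934·0.661 = 2.110837; cosh(ωT) = 4.188144, sinh(ωT) = 4.067007
x(T) = p + (x₀−p)·cosh(ωT) + (ẋ₀/ω)·sinh(ωT) ⇒ p·(1 − cosh) = x(T) − x₀·cosh − (ẋ₀/ω)·sinh
numerator   = -0.9185 − (0.0355)·4.188144 − (-0.0850/3.1934)·4.067007 = -0.958926
denominator = 1 − 4.188144 = -3.188144
p = -0.958926 / -3.188144 = 0.3008

p = 0.3008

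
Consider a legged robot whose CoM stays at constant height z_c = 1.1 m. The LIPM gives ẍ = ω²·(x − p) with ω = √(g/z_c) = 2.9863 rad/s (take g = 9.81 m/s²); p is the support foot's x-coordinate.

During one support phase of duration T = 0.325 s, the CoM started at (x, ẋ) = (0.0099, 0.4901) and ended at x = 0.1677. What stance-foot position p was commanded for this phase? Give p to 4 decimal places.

ωT = 2.9863·0.325 = 0.970548; cosh(ωT) = 1.509132, sinh(ωT) = 1.130257
x(T) = p + (x₀−p)·cosh(ωT) + (ẋ₀/ω)·sinh(ωT) ⇒ p·(1 − cosh) = x(T) − x₀·cosh − (ẋ₀/ω)·sinh
numerator   = 0.1677 − (0.0099)·1.509132 − (0.4901/2.9863)·1.130257 = -0.032734
denominator = 1 − 1.509132 = -0.509132
p = -0.032734 / -0.509132 = 0.0643

p = 0.0643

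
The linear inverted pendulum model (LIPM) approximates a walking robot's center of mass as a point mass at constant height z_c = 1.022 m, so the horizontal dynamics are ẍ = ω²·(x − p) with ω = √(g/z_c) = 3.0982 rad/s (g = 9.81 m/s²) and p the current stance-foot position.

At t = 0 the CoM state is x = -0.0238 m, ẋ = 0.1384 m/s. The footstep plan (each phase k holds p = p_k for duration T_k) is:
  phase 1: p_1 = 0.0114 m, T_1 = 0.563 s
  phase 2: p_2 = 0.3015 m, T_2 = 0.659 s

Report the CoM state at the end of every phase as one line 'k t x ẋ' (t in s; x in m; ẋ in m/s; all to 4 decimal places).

1 0.5630 0.0315 0.1056
2 1.2220 -0.6269 -2.7542

phase 1: p=0.0114, T=0.563, ωT=1.744287, cosh=2.948294, sinh=2.773524; start (x,ẋ)=(-0.023800, 0.138400) → end (x,ẋ)=(0.031516, 0.105573)
phase 2: p=0.3015, T=0.659, ωT=2.041714, cosh=3.916803, sinh=3.786997; start (x,ẋ)=(0.031516, 0.105573) → end (x,ẋ)=(-0.626929, -2.754176)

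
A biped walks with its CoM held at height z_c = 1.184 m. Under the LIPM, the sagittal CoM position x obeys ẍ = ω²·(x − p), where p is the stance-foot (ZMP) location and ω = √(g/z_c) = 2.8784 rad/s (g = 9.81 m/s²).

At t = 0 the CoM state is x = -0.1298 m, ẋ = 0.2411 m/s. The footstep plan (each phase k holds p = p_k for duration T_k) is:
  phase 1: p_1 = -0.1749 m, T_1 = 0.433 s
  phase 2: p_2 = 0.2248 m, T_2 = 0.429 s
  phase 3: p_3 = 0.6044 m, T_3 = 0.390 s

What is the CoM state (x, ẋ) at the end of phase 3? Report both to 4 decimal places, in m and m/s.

x = 0.1958, ẋ = -0.7086

phase 1: p=-0.1749, T=0.433, ωT=1.246347, cosh=1.882585, sinh=1.595032; start (x,ẋ)=(-0.129800, 0.241100) → end (x,ẋ)=(0.043607, 0.660952)
phase 2: p=0.2248, T=0.429, ωT=1.234834, cosh=1.864345, sinh=1.573462; start (x,ẋ)=(0.043607, 0.660952) → end (x,ẋ)=(0.248300, 0.411611)
phase 3: p=0.6044, T=0.390, ωT=1.122576, cosh=1.699100, sinh=1.373660; start (x,ẋ)=(0.248300, 0.411611) → end (x,ẋ)=(0.195784, -0.708631)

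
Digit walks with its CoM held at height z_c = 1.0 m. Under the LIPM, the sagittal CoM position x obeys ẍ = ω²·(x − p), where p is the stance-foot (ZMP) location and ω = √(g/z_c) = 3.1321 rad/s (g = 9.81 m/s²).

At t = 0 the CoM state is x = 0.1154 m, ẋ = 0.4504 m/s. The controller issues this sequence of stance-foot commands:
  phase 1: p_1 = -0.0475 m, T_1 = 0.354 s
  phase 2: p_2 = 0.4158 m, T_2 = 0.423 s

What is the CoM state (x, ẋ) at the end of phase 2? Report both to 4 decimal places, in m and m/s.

x = 1.2319, ẋ = 2.9366

phase 1: p=-0.0475, T=0.354, ωT=1.108763, cosh=1.680288, sinh=1.350321; start (x,ẋ)=(0.115400, 0.450400) → end (x,ẋ)=(0.420397, 1.445761)
phase 2: p=0.4158, T=0.423, ωT=1.324878, cosh=2.013781, sinh=1.747946; start (x,ẋ)=(0.420397, 1.445761) → end (x,ẋ)=(1.231900, 2.936612)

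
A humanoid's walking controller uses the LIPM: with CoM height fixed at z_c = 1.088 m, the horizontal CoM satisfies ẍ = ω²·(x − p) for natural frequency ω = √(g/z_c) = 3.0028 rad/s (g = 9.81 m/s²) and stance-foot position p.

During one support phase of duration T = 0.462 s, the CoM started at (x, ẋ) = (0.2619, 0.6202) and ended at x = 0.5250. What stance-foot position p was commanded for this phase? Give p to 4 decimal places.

p = 0.3725

ωT = 3.0028·0.462 = 1.387294; cosh(ωT) = 2.126875, sinh(ωT) = 1.877124
x(T) = p + (x₀−p)·cosh(ωT) + (ẋ₀/ω)·sinh(ωT) ⇒ p·(1 − cosh) = x(T) − x₀·cosh − (ẋ₀/ω)·sinh
numerator   = 0.5250 − (0.2619)·2.126875 − (0.6202/3.0028)·1.877124 = -0.419731
denominator = 1 − 2.126875 = -1.126875
p = -0.419731 / -1.126875 = 0.3725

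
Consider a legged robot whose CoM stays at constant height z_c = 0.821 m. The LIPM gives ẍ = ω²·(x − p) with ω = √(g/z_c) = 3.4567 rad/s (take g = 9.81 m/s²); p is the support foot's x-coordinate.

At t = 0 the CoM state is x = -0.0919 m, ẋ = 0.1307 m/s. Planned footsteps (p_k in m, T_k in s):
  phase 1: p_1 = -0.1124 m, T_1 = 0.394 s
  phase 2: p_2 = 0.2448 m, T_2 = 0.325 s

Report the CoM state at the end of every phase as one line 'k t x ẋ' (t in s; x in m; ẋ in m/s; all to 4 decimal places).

phase 1: p=-0.1124, T=0.394, ωT=1.361940, cosh=2.079961, sinh=1.823798; start (x,ẋ)=(-0.091900, 0.130700) → end (x,ẋ)=(-0.000802, 0.401089)
phase 2: p=0.2448, T=0.325, ωT=1.123428, cosh=1.700270, sinh=1.375107; start (x,ẋ)=(-0.000802, 0.401089) → end (x,ẋ)=(-0.013232, -0.485467)

1 0.3940 -0.0008 0.4011
2 0.7190 -0.0132 -0.4855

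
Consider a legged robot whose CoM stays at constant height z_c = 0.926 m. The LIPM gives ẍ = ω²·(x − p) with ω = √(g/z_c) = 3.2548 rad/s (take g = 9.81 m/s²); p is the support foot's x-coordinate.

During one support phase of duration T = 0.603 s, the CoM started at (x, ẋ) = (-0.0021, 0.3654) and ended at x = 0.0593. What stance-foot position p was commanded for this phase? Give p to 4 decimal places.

p = 0.1235

ωT = 3.2548·0.603 = 1.962644; cosh(ωT) = 3.629306, sinh(ωT) = 3.488819
x(T) = p + (x₀−p)·cosh(ωT) + (ẋ₀/ω)·sinh(ωT) ⇒ p·(1 − cosh) = x(T) − x₀·cosh − (ẋ₀/ω)·sinh
numerator   = 0.0593 − (-0.0021)·3.629306 − (0.3654/3.2548)·3.488819 = -0.324751
denominator = 1 − 3.629306 = -2.629306
p = -0.324751 / -2.629306 = 0.1235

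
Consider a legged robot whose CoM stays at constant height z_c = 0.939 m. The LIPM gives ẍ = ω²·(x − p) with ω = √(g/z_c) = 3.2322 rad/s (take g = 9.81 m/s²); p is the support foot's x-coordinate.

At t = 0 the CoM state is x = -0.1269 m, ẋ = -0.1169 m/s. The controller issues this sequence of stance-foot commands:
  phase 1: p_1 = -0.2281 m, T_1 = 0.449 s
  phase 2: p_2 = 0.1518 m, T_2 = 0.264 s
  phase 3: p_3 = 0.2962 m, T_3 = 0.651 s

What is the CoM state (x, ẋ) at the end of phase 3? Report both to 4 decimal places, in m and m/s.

x = -1.2984, ẋ = -5.0387

phase 1: p=-0.2281, T=0.449, ωT=1.451258, cosh=2.251378, sinh=2.017102; start (x,ẋ)=(-0.126900, -0.116900) → end (x,ẋ)=(-0.073214, 0.396605)
phase 2: p=0.1518, T=0.264, ωT=0.853301, cosh=1.386694, sinh=0.960688; start (x,ẋ)=(-0.073214, 0.396605) → end (x,ẋ)=(-0.042345, -0.148728)
phase 3: p=0.2962, T=0.651, ωT=2.104162, cosh=4.161089, sinh=4.039141; start (x,ẋ)=(-0.042345, -0.148728) → end (x,ẋ)=(-1.298373, -5.038675)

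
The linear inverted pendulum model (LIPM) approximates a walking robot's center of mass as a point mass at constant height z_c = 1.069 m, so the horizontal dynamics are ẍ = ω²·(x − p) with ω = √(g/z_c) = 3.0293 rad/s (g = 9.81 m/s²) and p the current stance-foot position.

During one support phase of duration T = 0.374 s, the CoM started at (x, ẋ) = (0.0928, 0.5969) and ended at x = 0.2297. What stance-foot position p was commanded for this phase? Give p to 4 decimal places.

p = 0.2852

ωT = 3.0293·0.374 = 1.132958; cosh(ωT) = 1.713453, sinh(ωT) = 1.391374
x(T) = p + (x₀−p)·cosh(ωT) + (ẋ₀/ω)·sinh(ωT) ⇒ p·(1 − cosh) = x(T) − x₀·cosh − (ẋ₀/ω)·sinh
numerator   = 0.2297 − (0.0928)·1.713453 − (0.5969/3.0293)·1.391374 = -0.203468
denominator = 1 − 1.713453 = -0.713453
p = -0.203468 / -0.713453 = 0.2852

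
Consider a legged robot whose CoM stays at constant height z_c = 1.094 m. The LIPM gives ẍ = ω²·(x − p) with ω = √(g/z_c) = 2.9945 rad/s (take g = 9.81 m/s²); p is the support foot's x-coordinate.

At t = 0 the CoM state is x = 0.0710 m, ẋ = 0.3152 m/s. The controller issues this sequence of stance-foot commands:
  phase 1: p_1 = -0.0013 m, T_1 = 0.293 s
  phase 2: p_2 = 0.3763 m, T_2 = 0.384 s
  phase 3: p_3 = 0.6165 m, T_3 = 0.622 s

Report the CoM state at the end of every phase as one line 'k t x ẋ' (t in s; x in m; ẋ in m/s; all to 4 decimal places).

phase 1: p=-0.0013, T=0.293, ωT=0.877388, cosh=1.410240, sinh=0.994372; start (x,ẋ)=(0.071000, 0.315200) → end (x,ẋ)=(0.205328, 0.659791)
phase 2: p=0.3763, T=0.384, ωT=1.149888, cosh=1.737256, sinh=1.420583; start (x,ẋ)=(0.205328, 0.659791) → end (x,ẋ)=(0.392281, 0.418921)
phase 3: p=0.6165, T=0.622, ωT=1.862579, cosh=3.297798, sinh=3.142527; start (x,ẋ)=(0.392281, 0.418921) → end (x,ẋ)=(0.316699, -0.728455)

1 0.2930 0.2053 0.6598
2 0.6770 0.3923 0.4189
3 1.2990 0.3167 -0.7285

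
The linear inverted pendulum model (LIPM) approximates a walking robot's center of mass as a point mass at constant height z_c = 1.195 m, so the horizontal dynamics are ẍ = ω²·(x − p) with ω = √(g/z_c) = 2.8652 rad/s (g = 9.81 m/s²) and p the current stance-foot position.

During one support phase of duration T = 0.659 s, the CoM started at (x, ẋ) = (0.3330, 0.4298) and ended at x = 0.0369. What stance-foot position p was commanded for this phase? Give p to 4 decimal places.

p = 0.6610

ωT = 2.8652·0.659 = 1.888167; cosh(ωT) = 3.379297, sinh(ωT) = 3.227948
x(T) = p + (x₀−p)·cosh(ωT) + (ẋ₀/ω)·sinh(ωT) ⇒ p·(1 − cosh) = x(T) − x₀·cosh − (ẋ₀/ω)·sinh
numerator   = 0.0369 − (0.3330)·3.379297 − (0.4298/2.8652)·3.227948 = -1.572621
denominator = 1 − 3.379297 = -2.379297
p = -1.572621 / -2.379297 = 0.6610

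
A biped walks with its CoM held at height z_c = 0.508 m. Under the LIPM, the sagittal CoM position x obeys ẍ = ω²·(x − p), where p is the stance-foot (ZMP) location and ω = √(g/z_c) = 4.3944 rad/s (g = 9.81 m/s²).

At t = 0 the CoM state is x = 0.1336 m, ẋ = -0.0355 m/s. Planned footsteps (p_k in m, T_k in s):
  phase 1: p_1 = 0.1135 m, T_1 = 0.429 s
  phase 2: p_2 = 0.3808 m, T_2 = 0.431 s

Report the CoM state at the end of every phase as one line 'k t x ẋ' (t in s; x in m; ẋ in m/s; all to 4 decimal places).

1 0.4290 0.1552 0.1646
2 0.8600 -0.2640 -2.6598

phase 1: p=0.1135, T=0.429, ωT=1.885198, cosh=3.369728, sinh=3.217928; start (x,ẋ)=(0.133600, -0.035500) → end (x,ẋ)=(0.155236, 0.164606)
phase 2: p=0.3808, T=0.431, ωT=1.893986, cosh=3.398140, sinh=3.247669; start (x,ẋ)=(0.155236, 0.164606) → end (x,ẋ)=(-0.264048, -2.659801)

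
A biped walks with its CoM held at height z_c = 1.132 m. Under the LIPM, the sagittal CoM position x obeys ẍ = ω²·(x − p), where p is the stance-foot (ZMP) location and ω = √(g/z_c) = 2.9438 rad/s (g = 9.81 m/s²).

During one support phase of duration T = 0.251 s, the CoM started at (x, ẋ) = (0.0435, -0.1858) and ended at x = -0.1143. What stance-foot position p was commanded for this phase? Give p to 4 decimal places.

ωT = 2.9438·0.251 = 0.738894; cosh(ωT) = 1.285630, sinh(ωT) = 0.807988
x(T) = p + (x₀−p)·cosh(ωT) + (ẋ₀/ω)·sinh(ωT) ⇒ p·(1 − cosh) = x(T) − x₀·cosh − (ẋ₀/ω)·sinh
numerator   = -0.1143 − (0.0435)·1.285630 − (-0.1858/2.9438)·0.807988 = -0.119228
denominator = 1 − 1.285630 = -0.285630
p = -0.119228 / -0.285630 = 0.4174

p = 0.4174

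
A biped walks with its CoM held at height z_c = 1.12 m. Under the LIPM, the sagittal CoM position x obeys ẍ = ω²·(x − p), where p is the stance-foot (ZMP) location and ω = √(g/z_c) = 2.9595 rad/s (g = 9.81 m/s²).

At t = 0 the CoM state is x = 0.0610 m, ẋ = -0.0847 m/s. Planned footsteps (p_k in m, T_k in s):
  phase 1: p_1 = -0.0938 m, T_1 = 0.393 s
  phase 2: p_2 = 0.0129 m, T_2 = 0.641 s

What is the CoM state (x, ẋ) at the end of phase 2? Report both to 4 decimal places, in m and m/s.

phase 1: p=-0.0938, T=0.393, ωT=1.163083, cosh=1.756153, sinh=1.443632; start (x,ẋ)=(0.061000, -0.084700) → end (x,ẋ)=(0.136736, 0.512626)
phase 2: p=0.0129, T=0.641, ωT=1.897039, cosh=3.408071, sinh=3.258059; start (x,ẋ)=(0.136736, 0.512626) → end (x,ẋ)=(0.999283, 2.941121)

x = 0.9993, ẋ = 2.9411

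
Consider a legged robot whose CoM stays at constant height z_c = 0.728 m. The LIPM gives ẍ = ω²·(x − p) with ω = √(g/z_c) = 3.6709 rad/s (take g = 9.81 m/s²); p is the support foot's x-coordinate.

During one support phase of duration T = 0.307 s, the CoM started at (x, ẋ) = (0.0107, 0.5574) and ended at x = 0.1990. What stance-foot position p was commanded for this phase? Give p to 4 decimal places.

p = 0.0411

ωT = 3.6709·0.307 = 1.126966; cosh(ωT) = 1.705147, sinh(ωT) = 1.381132
x(T) = p + (x₀−p)·cosh(ωT) + (ẋ₀/ω)·sinh(ωT) ⇒ p·(1 − cosh) = x(T) − x₀·cosh − (ẋ₀/ω)·sinh
numerator   = 0.1990 − (0.0107)·1.705147 − (0.5574/3.6709)·1.381132 = -0.028960
denominator = 1 − 1.705147 = -0.705147
p = -0.028960 / -0.705147 = 0.0411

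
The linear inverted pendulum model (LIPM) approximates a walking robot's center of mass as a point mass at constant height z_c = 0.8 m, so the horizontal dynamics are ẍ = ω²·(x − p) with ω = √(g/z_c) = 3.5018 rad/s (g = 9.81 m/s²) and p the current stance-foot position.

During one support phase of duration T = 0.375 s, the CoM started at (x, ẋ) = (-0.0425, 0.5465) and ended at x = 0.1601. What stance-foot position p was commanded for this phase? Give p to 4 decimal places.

p = 0.0245

ωT = 3.5018·0.375 = 1.313175; cosh(ωT) = 1.993462, sinh(ωT) = 1.724497
x(T) = p + (x₀−p)·cosh(ωT) + (ẋ₀/ω)·sinh(ωT) ⇒ p·(1 − cosh) = x(T) − x₀·cosh − (ẋ₀/ω)·sinh
numerator   = 0.1601 − (-0.0425)·1.993462 − (0.5465/3.5018)·1.724497 = -0.024307
denominator = 1 − 1.993462 = -0.993462
p = -0.024307 / -0.993462 = 0.0245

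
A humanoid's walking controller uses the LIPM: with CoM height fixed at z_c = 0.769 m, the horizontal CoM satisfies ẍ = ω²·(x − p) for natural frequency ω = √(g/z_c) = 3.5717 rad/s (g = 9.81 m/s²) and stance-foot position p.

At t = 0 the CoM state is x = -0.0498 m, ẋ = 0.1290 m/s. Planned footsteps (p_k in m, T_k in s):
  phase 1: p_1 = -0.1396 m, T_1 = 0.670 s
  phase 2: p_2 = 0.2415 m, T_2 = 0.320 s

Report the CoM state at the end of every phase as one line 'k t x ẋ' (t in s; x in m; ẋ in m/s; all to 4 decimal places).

phase 1: p=-0.1396, T=0.670, ωT=2.393039, cosh=5.519031, sinh=5.427679; start (x,ẋ)=(-0.049800, 0.129000) → end (x,ẋ)=(0.552042, 2.452822)
phase 2: p=0.2415, T=0.320, ωT=1.142944, cosh=1.727433, sinh=1.408554; start (x,ẋ)=(0.552042, 2.452822) → end (x,ẋ)=(1.745248, 5.799400)

1 0.6700 0.5520 2.4528
2 0.9900 1.7452 5.7994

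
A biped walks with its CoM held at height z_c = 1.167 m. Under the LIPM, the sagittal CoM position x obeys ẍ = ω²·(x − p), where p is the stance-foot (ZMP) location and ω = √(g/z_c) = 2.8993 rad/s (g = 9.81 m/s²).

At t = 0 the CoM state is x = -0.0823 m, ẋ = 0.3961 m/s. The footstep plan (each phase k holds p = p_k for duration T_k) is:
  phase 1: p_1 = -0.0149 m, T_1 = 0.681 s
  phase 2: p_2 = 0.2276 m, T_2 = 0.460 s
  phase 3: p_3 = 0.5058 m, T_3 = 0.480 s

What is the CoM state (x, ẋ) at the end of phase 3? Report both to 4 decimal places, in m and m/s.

phase 1: p=-0.0149, T=0.681, ωT=1.974423, cosh=3.670653, sinh=3.531812; start (x,ẋ)=(-0.082300, 0.396100) → end (x,ẋ)=(0.220211, 0.763784)
phase 2: p=0.2276, T=0.460, ωT=1.333678, cosh=2.029241, sinh=1.765735; start (x,ẋ)=(0.220211, 0.763784) → end (x,ẋ)=(0.677767, 1.512077)
phase 3: p=0.5058, T=0.480, ωT=1.391664, cosh=2.135099, sinh=1.886438; start (x,ẋ)=(0.677767, 1.512077) → end (x,ẋ)=(1.856804, 4.168981)

x = 1.8568, ẋ = 4.1690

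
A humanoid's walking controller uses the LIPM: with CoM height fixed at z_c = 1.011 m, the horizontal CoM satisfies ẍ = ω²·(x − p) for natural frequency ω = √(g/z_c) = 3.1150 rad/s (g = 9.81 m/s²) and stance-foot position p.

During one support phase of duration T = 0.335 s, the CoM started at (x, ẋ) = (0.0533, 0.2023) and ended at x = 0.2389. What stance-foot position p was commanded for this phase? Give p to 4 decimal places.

ωT = 3.1150·0.335 = 1.043525; cosh(ωT) = 1.595709, sinh(ωT) = 1.243498
x(T) = p + (x₀−p)·cosh(ωT) + (ẋ₀/ω)·sinh(ωT) ⇒ p·(1 − cosh) = x(T) − x₀·cosh − (ẋ₀/ω)·sinh
numerator   = 0.2389 − (0.0533)·1.595709 − (0.2023/3.1150)·1.243498 = 0.073091
denominator = 1 − 1.595709 = -0.595709
p = 0.073091 / -0.595709 = -0.1227

p = -0.1227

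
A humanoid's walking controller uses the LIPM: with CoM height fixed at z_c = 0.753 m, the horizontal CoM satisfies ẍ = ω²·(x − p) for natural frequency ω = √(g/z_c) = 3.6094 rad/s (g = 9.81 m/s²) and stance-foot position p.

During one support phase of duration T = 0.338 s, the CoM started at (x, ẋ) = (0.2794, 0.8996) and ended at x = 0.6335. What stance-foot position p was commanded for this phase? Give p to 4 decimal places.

p = 0.3165

ωT = 3.6094·0.338 = 1.219977; cosh(ωT) = 1.841174, sinh(ωT) = 1.545937
x(T) = p + (x₀−p)·cosh(ωT) + (ẋ₀/ω)·sinh(ωT) ⇒ p·(1 − cosh) = x(T) − x₀·cosh − (ẋ₀/ω)·sinh
numerator   = 0.6335 − (0.2794)·1.841174 − (0.8996/3.6094)·1.545937 = -0.266230
denominator = 1 − 1.841174 = -0.841174
p = -0.266230 / -0.841174 = 0.3165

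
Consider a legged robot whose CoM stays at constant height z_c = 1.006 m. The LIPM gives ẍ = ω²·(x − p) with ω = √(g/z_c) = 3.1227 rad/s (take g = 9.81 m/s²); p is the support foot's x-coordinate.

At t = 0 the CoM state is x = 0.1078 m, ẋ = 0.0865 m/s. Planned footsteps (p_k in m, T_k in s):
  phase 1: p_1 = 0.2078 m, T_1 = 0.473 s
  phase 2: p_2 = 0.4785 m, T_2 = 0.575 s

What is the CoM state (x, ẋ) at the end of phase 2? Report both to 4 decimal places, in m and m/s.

x = -1.3152, ẋ = -5.4457

phase 1: p=0.2078, T=0.473, ωT=1.477037, cosh=2.304131, sinh=2.075818; start (x,ẋ)=(0.107800, 0.086500) → end (x,ẋ)=(0.034888, -0.448908)
phase 2: p=0.4785, T=0.575, ωT=1.795552, cosh=3.094419, sinh=2.928383; start (x,ẋ)=(0.034888, -0.448908) → end (x,ẋ)=(-1.315196, -5.445704)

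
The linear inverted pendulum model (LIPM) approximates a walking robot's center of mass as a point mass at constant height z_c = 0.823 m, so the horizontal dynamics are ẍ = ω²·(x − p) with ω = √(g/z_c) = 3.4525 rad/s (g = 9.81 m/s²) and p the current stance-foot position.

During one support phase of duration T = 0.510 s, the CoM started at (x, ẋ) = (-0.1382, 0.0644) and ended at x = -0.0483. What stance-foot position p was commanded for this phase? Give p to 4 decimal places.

p = -0.1569

ωT = 3.4525·0.510 = 1.760775; cosh(ωT) = 2.994428, sinh(ωT) = 2.822516
x(T) = p + (x₀−p)·cosh(ωT) + (ẋ₀/ω)·sinh(ωT) ⇒ p·(1 − cosh) = x(T) − x₀·cosh − (ẋ₀/ω)·sinh
numerator   = -0.0483 − (-0.1382)·2.994428 − (0.0644/3.4525)·2.822516 = 0.312881
denominator = 1 − 2.994428 = -1.994428
p = 0.312881 / -1.994428 = -0.1569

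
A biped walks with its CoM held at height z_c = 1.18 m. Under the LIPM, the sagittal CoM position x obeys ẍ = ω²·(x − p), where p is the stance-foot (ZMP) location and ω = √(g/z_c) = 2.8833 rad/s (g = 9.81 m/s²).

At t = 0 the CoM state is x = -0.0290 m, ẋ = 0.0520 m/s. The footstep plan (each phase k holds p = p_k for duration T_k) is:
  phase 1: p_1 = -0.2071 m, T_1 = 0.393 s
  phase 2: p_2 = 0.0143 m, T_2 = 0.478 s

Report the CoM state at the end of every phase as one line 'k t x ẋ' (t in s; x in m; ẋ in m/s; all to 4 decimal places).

1 0.3930 0.1232 0.8038
2 0.8710 0.7620 2.2793

phase 1: p=-0.2071, T=0.393, ωT=1.133137, cosh=1.713702, sinh=1.391680; start (x,ẋ)=(-0.029000, 0.052000) → end (x,ẋ)=(0.123209, 0.803762)
phase 2: p=0.0143, T=0.478, ωT=1.378217, cosh=2.109925, sinh=1.857897; start (x,ẋ)=(0.123209, 0.803762) → end (x,ẋ)=(0.762006, 2.279291)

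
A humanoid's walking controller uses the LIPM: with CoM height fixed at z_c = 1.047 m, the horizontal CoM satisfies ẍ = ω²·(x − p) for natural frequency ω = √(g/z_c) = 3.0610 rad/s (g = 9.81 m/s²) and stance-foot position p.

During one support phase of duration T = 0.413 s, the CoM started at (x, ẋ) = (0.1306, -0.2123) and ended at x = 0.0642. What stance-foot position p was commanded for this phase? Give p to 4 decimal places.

p = 0.0795

ωT = 3.0610·0.413 = 1.264193; cosh(ωT) = 1.911351, sinh(ωT) = 1.628884
x(T) = p + (x₀−p)·cosh(ωT) + (ẋ₀/ω)·sinh(ωT) ⇒ p·(1 − cosh) = x(T) − x₀·cosh − (ẋ₀/ω)·sinh
numerator   = 0.0642 − (0.1306)·1.911351 − (-0.2123/3.0610)·1.628884 = -0.072449
denominator = 1 − 1.911351 = -0.911351
p = -0.072449 / -0.911351 = 0.0795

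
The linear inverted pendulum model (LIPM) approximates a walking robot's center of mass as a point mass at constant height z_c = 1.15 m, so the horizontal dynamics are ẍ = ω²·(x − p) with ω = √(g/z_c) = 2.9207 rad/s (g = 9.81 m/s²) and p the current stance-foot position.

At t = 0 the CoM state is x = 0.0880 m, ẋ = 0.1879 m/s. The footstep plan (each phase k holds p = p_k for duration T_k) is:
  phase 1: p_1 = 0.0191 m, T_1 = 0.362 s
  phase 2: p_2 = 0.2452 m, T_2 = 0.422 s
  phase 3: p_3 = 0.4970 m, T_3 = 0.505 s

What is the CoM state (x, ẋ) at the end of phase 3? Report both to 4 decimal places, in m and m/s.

phase 1: p=0.0191, T=0.362, ωT=1.057293, cosh=1.612982, sinh=1.265587; start (x,ẋ)=(0.088000, 0.187900) → end (x,ẋ)=(0.211655, 0.557761)
phase 2: p=0.2452, T=0.422, ωT=1.232535, cosh=1.860734, sinh=1.569181; start (x,ẋ)=(0.211655, 0.557761) → end (x,ẋ)=(0.482445, 0.884103)
phase 3: p=0.4970, T=0.505, ωT=1.474954, cosh=2.299811, sinh=2.071022; start (x,ẋ)=(0.482445, 0.884103) → end (x,ẋ)=(1.090430, 1.945229)

x = 1.0904, ẋ = 1.9452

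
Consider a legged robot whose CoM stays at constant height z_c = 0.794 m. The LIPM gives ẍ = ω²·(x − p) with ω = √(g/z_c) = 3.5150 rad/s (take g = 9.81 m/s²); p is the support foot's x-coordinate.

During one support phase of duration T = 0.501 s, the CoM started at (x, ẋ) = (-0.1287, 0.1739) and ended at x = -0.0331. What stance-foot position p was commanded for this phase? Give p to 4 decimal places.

ωT = 3.5150·0.501 = 1.761015; cosh(ωT) = 2.995105, sinh(ωT) = 2.823235
x(T) = p + (x₀−p)·cosh(ωT) + (ẋ₀/ω)·sinh(ωT) ⇒ p·(1 − cosh) = x(T) − x₀·cosh − (ẋ₀/ω)·sinh
numerator   = -0.0331 − (-0.1287)·2.995105 − (0.1739/3.5150)·2.823235 = 0.212694
denominator = 1 − 2.995105 = -1.995105
p = 0.212694 / -1.995105 = -0.1066

p = -0.1066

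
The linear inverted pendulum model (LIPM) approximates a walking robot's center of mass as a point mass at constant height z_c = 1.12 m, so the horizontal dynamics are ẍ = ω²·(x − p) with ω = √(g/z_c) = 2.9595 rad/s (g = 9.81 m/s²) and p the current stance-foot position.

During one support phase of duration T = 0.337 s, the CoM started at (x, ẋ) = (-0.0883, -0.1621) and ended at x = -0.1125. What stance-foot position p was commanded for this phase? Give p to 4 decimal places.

p = -0.1623

ωT = 2.9595·0.337 = 0.997351; cosh(ωT) = 1.539974, sinh(ωT) = 1.171118
x(T) = p + (x₀−p)·cosh(ωT) + (ẋ₀/ω)·sinh(ωT) ⇒ p·(1 − cosh) = x(T) − x₀·cosh − (ẋ₀/ω)·sinh
numerator   = -0.1125 − (-0.0883)·1.539974 − (-0.1621/2.9595)·1.171118 = 0.087625
denominator = 1 − 1.539974 = -0.539974
p = 0.087625 / -0.539974 = -0.1623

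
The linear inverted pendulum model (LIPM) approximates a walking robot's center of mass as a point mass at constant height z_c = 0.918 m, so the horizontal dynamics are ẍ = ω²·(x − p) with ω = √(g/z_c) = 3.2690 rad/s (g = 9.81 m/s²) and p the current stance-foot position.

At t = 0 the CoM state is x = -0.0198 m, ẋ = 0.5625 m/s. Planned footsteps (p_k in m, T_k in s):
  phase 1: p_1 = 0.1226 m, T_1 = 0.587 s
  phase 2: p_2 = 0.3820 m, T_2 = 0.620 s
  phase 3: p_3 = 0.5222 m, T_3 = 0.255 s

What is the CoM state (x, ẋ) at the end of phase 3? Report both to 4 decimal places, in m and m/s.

phase 1: p=0.1226, T=0.587, ωT=1.918903, cosh=3.480124, sinh=3.333356; start (x,ẋ)=(-0.019800, 0.562500) → end (x,ẋ)=(0.200604, 0.405874)
phase 2: p=0.3820, T=0.620, ωT=2.026780, cosh=3.860684, sinh=3.728925; start (x,ẋ)=(0.200604, 0.405874) → end (x,ẋ)=(0.144665, -0.644239)
phase 3: p=0.5222, T=0.255, ωT=0.833595, cosh=1.368031, sinh=0.933547; start (x,ẋ)=(0.144665, -0.644239) → end (x,ẋ)=(-0.178258, -2.033485)

x = -0.1783, ẋ = -2.0335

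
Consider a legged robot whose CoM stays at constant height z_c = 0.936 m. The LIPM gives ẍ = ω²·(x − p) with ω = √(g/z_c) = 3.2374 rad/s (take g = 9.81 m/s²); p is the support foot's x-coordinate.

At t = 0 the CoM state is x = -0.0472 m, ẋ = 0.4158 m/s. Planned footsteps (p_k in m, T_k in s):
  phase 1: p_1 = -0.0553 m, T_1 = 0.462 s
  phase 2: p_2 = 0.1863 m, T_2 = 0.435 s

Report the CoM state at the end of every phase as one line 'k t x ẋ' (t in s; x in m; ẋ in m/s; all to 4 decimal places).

1 0.4620 0.2359 1.0299
2 0.8970 0.9051 2.5398

phase 1: p=-0.0553, T=0.462, ωT=1.495679, cosh=2.343231, sinh=2.119134; start (x,ẋ)=(-0.047200, 0.415800) → end (x,ẋ)=(0.235854, 1.029885)
phase 2: p=0.1863, T=0.435, ωT=1.408269, cosh=2.166719, sinh=1.922153; start (x,ẋ)=(0.235854, 1.029885) → end (x,ẋ)=(0.905147, 2.539836)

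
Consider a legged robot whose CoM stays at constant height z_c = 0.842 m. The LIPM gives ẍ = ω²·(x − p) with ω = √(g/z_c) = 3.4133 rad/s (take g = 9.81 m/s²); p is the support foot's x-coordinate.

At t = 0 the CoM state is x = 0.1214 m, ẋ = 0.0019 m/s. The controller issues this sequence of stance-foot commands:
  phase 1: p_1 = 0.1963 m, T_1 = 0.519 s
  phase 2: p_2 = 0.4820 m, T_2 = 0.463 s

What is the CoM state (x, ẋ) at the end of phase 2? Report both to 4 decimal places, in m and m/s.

x = -1.3040, ẋ = -5.8863

phase 1: p=0.1963, T=0.519, ωT=1.771503, cosh=3.024880, sinh=2.854802; start (x,ẋ)=(0.121400, 0.001900) → end (x,ẋ)=(-0.028674, -0.724101)
phase 2: p=0.4820, T=0.463, ωT=1.580358, cosh=2.531298, sinh=2.325396; start (x,ẋ)=(-0.028674, -0.724101) → end (x,ẋ)=(-1.303980, -5.886277)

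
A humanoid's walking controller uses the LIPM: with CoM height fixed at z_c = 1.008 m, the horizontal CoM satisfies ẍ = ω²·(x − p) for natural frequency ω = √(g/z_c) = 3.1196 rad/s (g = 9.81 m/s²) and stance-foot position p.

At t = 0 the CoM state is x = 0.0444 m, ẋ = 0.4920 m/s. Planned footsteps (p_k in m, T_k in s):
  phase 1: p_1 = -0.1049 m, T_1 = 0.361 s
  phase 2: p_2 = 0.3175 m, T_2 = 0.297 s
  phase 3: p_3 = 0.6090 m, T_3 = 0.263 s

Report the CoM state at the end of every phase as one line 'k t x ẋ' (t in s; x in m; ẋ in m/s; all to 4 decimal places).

1 0.3610 0.3671 1.4810
2 0.6580 0.8956 2.3284
3 0.9210 1.6809 3.9755

phase 1: p=-0.1049, T=0.361, ωT=1.126176, cosh=1.704056, sinh=1.379785; start (x,ẋ)=(0.044400, 0.492000) → end (x,ẋ)=(0.367125, 1.481039)
phase 2: p=0.3175, T=0.297, ωT=0.926521, cosh=1.460818, sinh=1.064889; start (x,ẋ)=(0.367125, 1.481039) → end (x,ẋ)=(0.895552, 2.328383)
phase 3: p=0.6090, T=0.263, ωT=0.820455, cosh=1.355882, sinh=0.915651; start (x,ẋ)=(0.895552, 2.328383) → end (x,ẋ)=(1.680947, 3.975538)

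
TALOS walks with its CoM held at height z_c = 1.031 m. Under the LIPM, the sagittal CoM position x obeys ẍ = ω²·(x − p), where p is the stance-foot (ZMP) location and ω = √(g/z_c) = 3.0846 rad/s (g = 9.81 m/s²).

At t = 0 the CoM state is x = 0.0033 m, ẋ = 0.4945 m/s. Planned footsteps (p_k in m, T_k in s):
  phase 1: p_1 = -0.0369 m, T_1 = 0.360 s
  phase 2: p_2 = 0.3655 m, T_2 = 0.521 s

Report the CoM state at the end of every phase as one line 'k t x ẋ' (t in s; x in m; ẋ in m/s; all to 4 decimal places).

phase 1: p=-0.0369, T=0.360, ωT=1.110456, cosh=1.682576, sinh=1.353167; start (x,ẋ)=(0.003300, 0.494500) → end (x,ẋ)=(0.247669, 0.999828)
phase 2: p=0.3655, T=0.521, ωT=1.607077, cosh=2.594340, sinh=2.393867; start (x,ẋ)=(0.247669, 0.999828) → end (x,ẋ)=(0.835743, 1.723815)

1 0.3600 0.2477 0.9998
2 0.8810 0.8357 1.7238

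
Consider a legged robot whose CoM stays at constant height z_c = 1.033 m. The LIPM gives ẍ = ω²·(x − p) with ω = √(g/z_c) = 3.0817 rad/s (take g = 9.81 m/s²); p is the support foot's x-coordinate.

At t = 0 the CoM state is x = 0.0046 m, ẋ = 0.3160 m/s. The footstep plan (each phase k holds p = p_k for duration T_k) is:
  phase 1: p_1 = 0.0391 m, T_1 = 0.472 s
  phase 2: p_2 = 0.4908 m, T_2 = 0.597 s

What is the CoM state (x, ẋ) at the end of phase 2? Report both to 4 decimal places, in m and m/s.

x = -0.0522, ẋ = -1.4366

phase 1: p=0.0391, T=0.472, ωT=1.454562, cosh=2.258056, sinh=2.024553; start (x,ẋ)=(0.004600, 0.316000) → end (x,ẋ)=(0.168796, 0.498298)
phase 2: p=0.4908, T=0.597, ωT=1.839775, cosh=3.226987, sinh=3.068134; start (x,ẋ)=(0.168796, 0.498298) → end (x,ẋ)=(-0.052197, -1.436565)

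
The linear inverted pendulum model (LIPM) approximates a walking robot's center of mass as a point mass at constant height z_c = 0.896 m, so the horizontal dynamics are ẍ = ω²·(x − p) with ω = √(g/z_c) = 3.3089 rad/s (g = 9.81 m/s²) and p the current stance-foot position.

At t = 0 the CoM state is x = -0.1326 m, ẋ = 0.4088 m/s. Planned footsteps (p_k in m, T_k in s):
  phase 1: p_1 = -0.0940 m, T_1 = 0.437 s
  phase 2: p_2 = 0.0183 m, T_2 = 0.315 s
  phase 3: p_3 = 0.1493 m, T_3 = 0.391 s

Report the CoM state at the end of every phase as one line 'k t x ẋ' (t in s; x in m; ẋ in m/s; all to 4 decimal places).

phase 1: p=-0.0940, T=0.437, ωT=1.445989, cosh=2.240782, sinh=2.005269; start (x,ẋ)=(-0.132600, 0.408800) → end (x,ẋ)=(0.067248, 0.659912)
phase 2: p=0.0183, T=0.315, ωT=1.042304, cosh=1.594192, sinh=1.241550; start (x,ẋ)=(0.067248, 0.659912) → end (x,ẋ)=(0.343941, 1.253112)
phase 3: p=0.1493, T=0.391, ωT=1.293780, cosh=1.960388, sinh=1.686156; start (x,ẋ)=(0.343941, 1.253112) → end (x,ẋ)=(1.169436, 3.542552)

1 0.4370 0.0672 0.6599
2 0.7520 0.3439 1.2531
3 1.1430 1.1694 3.5426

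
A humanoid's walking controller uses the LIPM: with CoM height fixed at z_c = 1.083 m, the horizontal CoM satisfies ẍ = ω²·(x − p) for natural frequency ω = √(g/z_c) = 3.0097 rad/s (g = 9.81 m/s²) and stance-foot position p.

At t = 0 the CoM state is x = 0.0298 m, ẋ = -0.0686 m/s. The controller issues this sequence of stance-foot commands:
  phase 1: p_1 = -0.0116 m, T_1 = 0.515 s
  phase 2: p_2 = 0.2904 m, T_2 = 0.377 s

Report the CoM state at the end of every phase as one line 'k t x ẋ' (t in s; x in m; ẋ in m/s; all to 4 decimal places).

1 0.5150 0.0390 0.1114
2 0.8920 -0.0893 -0.8636

phase 1: p=-0.0116, T=0.515, ωT=1.549996, cosh=2.461849, sinh=2.249600; start (x,ẋ)=(0.029800, -0.068600) → end (x,ẋ)=(0.039045, 0.111421)
phase 2: p=0.2904, T=0.377, ωT=1.134657, cosh=1.715819, sinh=1.394287; start (x,ẋ)=(0.039045, 0.111421) → end (x,ẋ)=(-0.089262, -0.863602)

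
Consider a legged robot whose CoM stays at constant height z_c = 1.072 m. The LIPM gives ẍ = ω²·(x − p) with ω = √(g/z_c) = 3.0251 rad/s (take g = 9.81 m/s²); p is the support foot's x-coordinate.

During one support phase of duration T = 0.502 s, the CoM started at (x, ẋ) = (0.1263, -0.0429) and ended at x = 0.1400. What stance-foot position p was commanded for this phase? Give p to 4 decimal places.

p = 0.0943

ωT = 3.0251·0.502 = 1.518600; cosh(ωT) = 2.392424, sinh(ωT) = 2.173406
x(T) = p + (x₀−p)·cosh(ωT) + (ẋ₀/ω)·sinh(ωT) ⇒ p·(1 − cosh) = x(T) − x₀·cosh − (ẋ₀/ω)·sinh
numerator   = 0.1400 − (0.1263)·2.392424 − (-0.0429/3.0251)·2.173406 = -0.131341
denominator = 1 − 2.392424 = -1.392424
p = -0.131341 / -1.392424 = 0.0943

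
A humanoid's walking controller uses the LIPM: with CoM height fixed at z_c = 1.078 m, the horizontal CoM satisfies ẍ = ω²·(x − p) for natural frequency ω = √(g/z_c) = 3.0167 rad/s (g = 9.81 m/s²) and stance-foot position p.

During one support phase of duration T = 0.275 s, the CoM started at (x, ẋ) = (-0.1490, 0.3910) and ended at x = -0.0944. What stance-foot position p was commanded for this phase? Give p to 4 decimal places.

p = 0.0313

ωT = 3.0167·0.275 = 0.829593; cosh(ωT) = 1.364306, sinh(ωT) = 0.928079
x(T) = p + (x₀−p)·cosh(ωT) + (ẋ₀/ω)·sinh(ωT) ⇒ p·(1 − cosh) = x(T) − x₀·cosh − (ẋ₀/ω)·sinh
numerator   = -0.0944 − (-0.1490)·1.364306 − (0.3910/3.0167)·0.928079 = -0.011408
denominator = 1 − 1.364306 = -0.364306
p = -0.011408 / -0.364306 = 0.0313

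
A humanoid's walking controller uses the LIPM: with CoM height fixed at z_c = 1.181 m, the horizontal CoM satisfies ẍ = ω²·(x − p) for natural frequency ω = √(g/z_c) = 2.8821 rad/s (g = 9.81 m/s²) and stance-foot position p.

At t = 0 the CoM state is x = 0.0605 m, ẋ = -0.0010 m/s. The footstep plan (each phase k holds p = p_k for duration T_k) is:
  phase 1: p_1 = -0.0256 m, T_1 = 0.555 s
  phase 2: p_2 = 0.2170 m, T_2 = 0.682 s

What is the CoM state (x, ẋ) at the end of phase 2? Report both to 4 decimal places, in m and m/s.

phase 1: p=-0.0256, T=0.555, ωT=1.599565, cosh=2.576433, sinh=2.374448; start (x,ẋ)=(0.060500, -0.001000) → end (x,ẋ)=(0.195407, 0.586640)
phase 2: p=0.2170, T=0.682, ωT=1.965592, cosh=3.639606, sinh=3.499533; start (x,ẋ)=(0.195407, 0.586640) → end (x,ẋ)=(0.850726, 1.917351)

x = 0.8507, ẋ = 1.9174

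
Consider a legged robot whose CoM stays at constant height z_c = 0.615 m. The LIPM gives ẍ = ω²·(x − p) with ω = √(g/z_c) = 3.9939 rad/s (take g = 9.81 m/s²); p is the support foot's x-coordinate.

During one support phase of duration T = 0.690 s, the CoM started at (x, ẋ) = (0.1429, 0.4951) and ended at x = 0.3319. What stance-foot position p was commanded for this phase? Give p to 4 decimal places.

ωT = 3.9939·0.690 = 2.755791; cosh(ωT) = 7.898520, sinh(ωT) = 7.834961
x(T) = p + (x₀−p)·cosh(ωT) + (ẋ₀/ω)·sinh(ωT) ⇒ p·(1 − cosh) = x(T) − x₀·cosh − (ẋ₀/ω)·sinh
numerator   = 0.3319 − (0.1429)·7.898520 − (0.4951/3.9939)·7.834961 = -1.768052
denominator = 1 − 7.898520 = -6.898520
p = -1.768052 / -6.898520 = 0.2563

p = 0.2563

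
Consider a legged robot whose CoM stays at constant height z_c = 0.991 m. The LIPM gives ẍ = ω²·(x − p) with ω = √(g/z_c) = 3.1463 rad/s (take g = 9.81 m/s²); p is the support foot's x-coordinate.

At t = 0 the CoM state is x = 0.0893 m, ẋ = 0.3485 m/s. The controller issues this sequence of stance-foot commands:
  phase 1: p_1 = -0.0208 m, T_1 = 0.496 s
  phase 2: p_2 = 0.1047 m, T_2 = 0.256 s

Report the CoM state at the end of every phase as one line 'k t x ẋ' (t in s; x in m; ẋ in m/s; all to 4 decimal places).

phase 1: p=-0.0208, T=0.496, ωT=1.560565, cosh=2.485764, sinh=2.275746; start (x,ẋ)=(0.089300, 0.348500) → end (x,ẋ)=(0.504956, 1.654624)
phase 2: p=0.1047, T=0.256, ωT=0.805453, cosh=1.342298, sinh=0.895412; start (x,ẋ)=(0.504956, 1.654624) → end (x,ẋ)=(1.112855, 3.348612)

1 0.4960 0.5050 1.6546
2 0.7520 1.1129 3.3486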